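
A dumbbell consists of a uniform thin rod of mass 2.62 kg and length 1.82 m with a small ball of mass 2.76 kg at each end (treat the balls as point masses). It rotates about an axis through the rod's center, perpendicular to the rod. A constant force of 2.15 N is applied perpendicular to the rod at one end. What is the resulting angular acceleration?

α ≈ 0.370 rad/s²

I_rod = (1/12)ML² = (1/12)(2.62)(1.82)² = 0.7232 kg·m².
I_balls = 2·m·(L/2)² = 2(2.76)(0.9100)² = 4.571 kg·m².
Total I = 5.294 kg·m².
τ = F·(L/2) = (2.15)(0.910) = 1.956 N·m.
α = τ/I = 1.956/5.294 = 0.3695 rad/s².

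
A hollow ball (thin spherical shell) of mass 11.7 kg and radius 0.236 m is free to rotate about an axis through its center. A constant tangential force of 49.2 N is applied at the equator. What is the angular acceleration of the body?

α ≈ 26.7 rad/s²

I = (2/3)MR² = (2/3)(11.7)(0.236)² = 0.4344 kg·m².
τ = F R = (49.2)(0.236) = 11.61 N·m.
From τ = Iα: α = 11.61/0.4344 = 26.73 rad/s².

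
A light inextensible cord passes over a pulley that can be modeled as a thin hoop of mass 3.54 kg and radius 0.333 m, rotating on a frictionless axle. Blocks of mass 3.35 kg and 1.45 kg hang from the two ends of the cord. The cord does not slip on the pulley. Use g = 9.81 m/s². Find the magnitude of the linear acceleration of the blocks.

I = MR² = (3.54)(0.333)² = 0.3925 kg·m².
Heavier block: m₁g − T₁ = m₁a. Lighter block: T₂ − m₂g = m₂a.
Pulley: (T₁ − T₂)R = Iα = I(a/R), so T₁ − T₂ = (I/R²)a = 1·M_p a = 3.540·a.
Adding the three: (m₁ − m₂)g = (m₁ + m₂ + 3.540)a, so a = (3.35 − 1.45)(9.81)/(3.35 + 1.45 + 3.540) = 2.235 m/s².

a ≈ 2.23 m/s²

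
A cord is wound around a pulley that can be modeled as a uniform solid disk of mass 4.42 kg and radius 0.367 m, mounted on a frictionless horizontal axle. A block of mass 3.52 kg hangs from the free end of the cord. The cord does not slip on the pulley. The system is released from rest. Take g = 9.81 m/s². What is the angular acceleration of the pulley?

α ≈ 16.4 rad/s²

I = ½MR² = (1/2)(4.42)(0.367)² = 0.2977 kg·m².
Block: mg − T = ma. Pulley: TR = Iα. No-slip: a = αR, so T = (I/R²)a = 2.210·a.
Then mg = (m + 2.210)a, so a = (3.52)(9.81)/(3.52 + 2.210) = 6.026 m/s².
α = a/R = 6.026/0.367 = 16.42 rad/s².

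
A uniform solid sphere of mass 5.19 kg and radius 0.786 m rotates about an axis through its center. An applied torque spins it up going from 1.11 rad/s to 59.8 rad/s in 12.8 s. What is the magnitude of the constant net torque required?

τ ≈ 5.88 N·m

I = (2/5)MR² = (2/5)(5.19)(0.786)² = 1.283 kg·m².
α = Δω/Δt = (59.8 − 1.11)/12.8 = 4.585 rad/s².
τ = Iα = (1.283)(4.585) = 5.881 N·m.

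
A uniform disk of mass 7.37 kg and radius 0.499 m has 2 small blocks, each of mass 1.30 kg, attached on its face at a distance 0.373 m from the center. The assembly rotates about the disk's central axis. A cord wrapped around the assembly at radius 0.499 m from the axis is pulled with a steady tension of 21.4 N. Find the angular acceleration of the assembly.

I_disk = ½MR² = ½(7.37)(0.499)² = 0.9176 kg·m².
I_blocks = 2·m·r² = 2(1.30)(0.373)² = 0.3617 kg·m².
Total I = 1.279 kg·m².
τ = F r = (21.4)(0.499) = 10.68 N·m.
α = τ/I = 10.68/1.279 = 8.347 rad/s².

α ≈ 8.35 rad/s²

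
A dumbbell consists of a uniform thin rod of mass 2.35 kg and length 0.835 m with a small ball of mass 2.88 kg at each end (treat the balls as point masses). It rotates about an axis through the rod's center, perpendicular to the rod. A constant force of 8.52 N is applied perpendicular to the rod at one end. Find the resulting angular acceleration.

α ≈ 3.12 rad/s²

I_rod = (1/12)ML² = (1/12)(2.35)(0.835)² = 0.1365 kg·m².
I_balls = 2·m·(L/2)² = 2(2.88)(0.4175)² = 1.004 kg·m².
Total I = 1.141 kg·m².
τ = F·(L/2) = (8.52)(0.417) = 3.557 N·m.
α = τ/I = 3.557/1.141 = 3.119 rad/s².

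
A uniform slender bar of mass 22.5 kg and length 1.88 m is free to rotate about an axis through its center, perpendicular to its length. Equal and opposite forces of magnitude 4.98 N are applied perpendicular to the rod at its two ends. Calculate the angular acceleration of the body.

I = (1/12)ML² = (1/12)(22.5)(1.88)² = 6.627 kg·m².
The couple gives τ = F·(L/2) + F·(L/2) = F L = (4.98)(1.88) = 9.362 N·m.
From τ = Iα: α = 9.362/6.627 = 1.413 rad/s².

α ≈ 1.41 rad/s²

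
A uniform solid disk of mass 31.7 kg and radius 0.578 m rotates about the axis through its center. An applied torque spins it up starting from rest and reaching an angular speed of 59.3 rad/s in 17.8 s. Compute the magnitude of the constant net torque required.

τ ≈ 17.6 N·m

I = ½MR² = (1/2)(31.7)(0.578)² = 5.295 kg·m².
α = Δω/Δt = (59.3 − 0)/17.8 = 3.331 rad/s².
τ = Iα = (5.295)(3.331) = 17.64 N·m.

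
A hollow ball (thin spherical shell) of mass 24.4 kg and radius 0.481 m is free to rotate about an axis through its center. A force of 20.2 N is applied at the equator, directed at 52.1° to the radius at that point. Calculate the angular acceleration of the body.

I = (2/3)MR² = (2/3)(24.4)(0.481)² = 3.763 kg·m².
Only the tangential component produces torque: τ = F R sinθ = (20.2)(0.481) sin 52.1° = 7.667 N·m.
Newton's second law for rotation, τ = Iα, gives α = τ/I = 7.667/3.763 = 2.037 rad/s².

α ≈ 2.04 rad/s²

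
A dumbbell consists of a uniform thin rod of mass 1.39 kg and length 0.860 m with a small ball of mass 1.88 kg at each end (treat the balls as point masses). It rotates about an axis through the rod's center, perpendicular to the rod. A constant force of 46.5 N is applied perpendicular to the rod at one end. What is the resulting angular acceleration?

I_rod = (1/12)ML² = (1/12)(1.39)(0.860)² = 0.08567 kg·m².
I_balls = 2·m·(L/2)² = 2(1.88)(0.4300)² = 0.6952 kg·m².
Total I = 0.7809 kg·m².
τ = F·(L/2) = (46.5)(0.430) = 20.00 N·m.
α = τ/I = 20.00/0.7809 = 25.61 rad/s².

α ≈ 25.6 rad/s²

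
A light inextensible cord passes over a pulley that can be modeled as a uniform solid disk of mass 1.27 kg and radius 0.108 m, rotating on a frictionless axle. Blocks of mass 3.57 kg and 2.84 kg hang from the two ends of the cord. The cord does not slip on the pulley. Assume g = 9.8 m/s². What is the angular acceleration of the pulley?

I = ½MR² = (1/2)(1.27)(0.108)² = 0.007407 kg·m².
Heavier block: m₁g − T₁ = m₁a. Lighter block: T₂ − m₂g = m₂a.
Pulley: (T₁ − T₂)R = Iα = I(a/R), so T₁ − T₂ = (I/R²)a = (1/2)M_p a = 0.6350·a.
Adding the three: (m₁ − m₂)g = (m₁ + m₂ + 0.6350)a, so a = (3.57 − 2.84)(9.8)/(3.57 + 2.84 + 0.6350) = 1.015 m/s².
α = a/R = 1.015/0.108 = 9.403 rad/s².

α ≈ 9.40 rad/s²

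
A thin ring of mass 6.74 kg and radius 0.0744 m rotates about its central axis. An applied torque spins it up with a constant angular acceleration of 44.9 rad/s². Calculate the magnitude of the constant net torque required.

τ ≈ 1.68 N·m

I = MR² = (6.74)(0.0744)² = 0.03731 kg·m².
τ = Iα = (0.03731)(44.90) = 1.675 N·m.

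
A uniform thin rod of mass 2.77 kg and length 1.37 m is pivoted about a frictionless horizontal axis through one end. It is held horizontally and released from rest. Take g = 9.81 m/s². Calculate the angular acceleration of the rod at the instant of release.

About the pivot, I = (1/3)ML² = (1/3)(2.77)(1.37)² = 1.733 kg·m².
The weight acts at the center, a distance L/2 = 0.6850 m from the pivot; τ = Mg(L/2) = 18.61 N·m.
α = τ/I = 18.61/1.733 = 10.74 rad/s².

α ≈ 10.7 rad/s²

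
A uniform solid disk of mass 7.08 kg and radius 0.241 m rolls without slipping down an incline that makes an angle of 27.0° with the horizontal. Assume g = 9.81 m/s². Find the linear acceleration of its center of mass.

a ≈ 2.97 m/s²

Translation along the incline: Mg sinθ − f = Ma.
Rotation about the center: fR = Iα with I = ½MR². No-slip gives a = αR, so f = (I/R²)a = (1/2)M a.
Substituting: Mg sinθ = (1 + 0.5000)Ma, so a = g sinθ/(1 + 0.5000) = (9.81) sin 27.0° / 1.500 = 2.969 m/s².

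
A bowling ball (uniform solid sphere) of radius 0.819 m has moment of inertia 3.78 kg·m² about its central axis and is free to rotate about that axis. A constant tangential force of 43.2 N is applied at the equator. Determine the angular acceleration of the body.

τ = F R = (43.2)(0.819) = 35.38 N·m.
From τ = Iα: α = 35.38/3.780 = 9.360 rad/s².

α ≈ 9.36 rad/s²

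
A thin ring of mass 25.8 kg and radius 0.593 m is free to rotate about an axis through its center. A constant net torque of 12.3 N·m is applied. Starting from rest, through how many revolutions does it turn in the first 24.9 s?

I = MR² = (25.8)(0.593)² = 9.073 kg·m².
α = τ/I = 12.3/9.073 = 1.356 rad/s².
θ = ½αt² = ½(1.356)(24.9)² = 420.3 rad.
Revolutions = θ/(2π) = 66.89.

≈ 66.9 revolutions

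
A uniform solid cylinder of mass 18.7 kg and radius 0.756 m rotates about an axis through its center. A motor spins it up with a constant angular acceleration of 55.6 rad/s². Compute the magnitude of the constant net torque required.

τ ≈ 297 N·m

I = ½MR² = (1/2)(18.7)(0.756)² = 5.344 kg·m².
τ = Iα = (5.344)(55.60) = 297.1 N·m.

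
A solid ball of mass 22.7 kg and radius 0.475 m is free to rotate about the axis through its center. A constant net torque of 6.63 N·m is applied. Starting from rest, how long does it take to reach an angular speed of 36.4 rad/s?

t ≈ 11.2 s

I = (2/5)MR² = (2/5)(22.7)(0.475)² = 2.049 kg·m².
α = τ/I = 6.63/2.049 = 3.236 rad/s².
ω = αt ⇒ t = ω/α = 36.4/3.236 = 11.25 s.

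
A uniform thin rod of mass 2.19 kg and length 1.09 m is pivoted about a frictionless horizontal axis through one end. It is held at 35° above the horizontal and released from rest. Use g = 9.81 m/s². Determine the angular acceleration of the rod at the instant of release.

About the pivot, I = (1/3)ML² = (1/3)(2.19)(1.09)² = 0.8673 kg·m².
The weight acts at the center, a distance L/2 = 0.5450 m from the pivot; τ = Mg(L/2) cos 35° = 9.591 N·m.
α = τ/I = 9.591/0.8673 = 11.06 rad/s².
(Equivalently α = (3g/(2L)) cos 35° = 11.06 rad/s².)

α ≈ 11.1 rad/s²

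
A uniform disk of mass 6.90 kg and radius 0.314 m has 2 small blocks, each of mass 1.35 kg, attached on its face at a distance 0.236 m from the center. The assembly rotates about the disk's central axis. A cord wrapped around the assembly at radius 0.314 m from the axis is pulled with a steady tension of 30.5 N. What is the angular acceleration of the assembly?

I_disk = ½MR² = ½(6.90)(0.314)² = 0.3402 kg·m².
I_blocks = 2·m·r² = 2(1.35)(0.236)² = 0.1504 kg·m².
Total I = 0.4905 kg·m².
τ = F r = (30.5)(0.314) = 9.577 N·m.
α = τ/I = 9.577/0.4905 = 19.52 rad/s².

α ≈ 19.5 rad/s²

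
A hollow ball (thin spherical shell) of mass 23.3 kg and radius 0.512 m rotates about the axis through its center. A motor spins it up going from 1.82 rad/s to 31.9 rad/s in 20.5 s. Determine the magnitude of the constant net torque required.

I = (2/3)MR² = (2/3)(23.3)(0.512)² = 4.072 kg·m².
α = Δω/Δt = (31.9 − 1.82)/20.5 = 1.467 rad/s².
τ = Iα = (4.072)(1.467) = 5.975 N·m.

τ ≈ 5.97 N·m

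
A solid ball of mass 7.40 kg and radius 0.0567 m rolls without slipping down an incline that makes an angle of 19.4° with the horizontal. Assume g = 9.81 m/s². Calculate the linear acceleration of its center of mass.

a ≈ 2.33 m/s²

Translation along the incline: Mg sinθ − f = Ma.
Rotation about the center: fR = Iα with I = (2/5)MR². No-slip gives a = αR, so f = (I/R²)a = (2/5)M a.
Substituting: Mg sinθ = (1 + 0.4000)Ma, so a = g sinθ/(1 + 0.4000) = (9.81) sin 19.4° / 1.400 = 2.328 m/s².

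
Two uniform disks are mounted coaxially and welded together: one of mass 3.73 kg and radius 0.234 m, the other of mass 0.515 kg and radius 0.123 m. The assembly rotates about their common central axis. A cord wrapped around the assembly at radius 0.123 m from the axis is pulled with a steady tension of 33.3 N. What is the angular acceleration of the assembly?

I = ½M₁R₁² + ½M₂R₂² = ½(3.73)(0.234)² + ½(0.515)(0.123)² = 0.1060 kg·m².
τ = F r = (33.3)(0.123) = 4.096 N·m.
α = τ/I = 4.096/0.1060 = 38.63 rad/s².

α ≈ 38.6 rad/s²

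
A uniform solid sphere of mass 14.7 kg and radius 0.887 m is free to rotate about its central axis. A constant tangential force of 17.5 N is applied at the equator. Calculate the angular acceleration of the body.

I = (2/5)MR² = (2/5)(14.7)(0.887)² = 4.626 kg·m².
τ = F R = (17.5)(0.887) = 15.52 N·m.
From τ = Iα: α = 15.52/4.626 = 3.355 rad/s².

α ≈ 3.36 rad/s²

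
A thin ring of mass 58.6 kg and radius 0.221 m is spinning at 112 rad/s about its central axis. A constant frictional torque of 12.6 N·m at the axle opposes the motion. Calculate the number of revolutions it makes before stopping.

≈ 227 revolutions

I = MR² = (58.6)(0.221)² = 2.862 kg·m².
The net torque has magnitude 12.6 N·m, opposing ω.
|α| = τ/I = 12.60/2.862 = 4.402 rad/s² (deceleration).
ω² = ω₀² − 2|α|θ with ω = 0 ⇒ θ = ω₀²/(2|α|) = 1425 rad = 226.7 rev.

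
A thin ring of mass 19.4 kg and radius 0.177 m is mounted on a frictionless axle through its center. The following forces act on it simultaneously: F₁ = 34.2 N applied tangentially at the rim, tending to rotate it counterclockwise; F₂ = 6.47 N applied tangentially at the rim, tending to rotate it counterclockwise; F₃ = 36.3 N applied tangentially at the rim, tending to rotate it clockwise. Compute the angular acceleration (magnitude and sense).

α ≈ 1.27 rad/s², counterclockwise

I = MR² = (19.4)(0.177)² = 0.6078 kg·m².
Taking counterclockwise as positive: τ₁ = +(34.2)(0.177) = +6.053 N·m; τ₂ = +(6.47)(0.177) = +1.145 N·m; τ₃ = −(36.3)(0.177) = −6.425 N·m.
Net torque τ = 0.7735 N·m.
α = τ/I = 0.7735/0.6078 = 1.273 rad/s².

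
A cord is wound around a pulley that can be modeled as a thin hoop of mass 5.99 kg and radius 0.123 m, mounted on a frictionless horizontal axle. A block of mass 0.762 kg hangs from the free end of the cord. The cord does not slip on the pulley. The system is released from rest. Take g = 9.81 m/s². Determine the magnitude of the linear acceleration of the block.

I = MR² = (5.99)(0.123)² = 0.09062 kg·m².
Block: mg − T = ma. Pulley: TR = Iα. No-slip: a = αR, so T = (I/R²)a = 5.990·a.
Then mg = (m + 5.990)a, so a = (0.762)(9.81)/(0.762 + 5.990) = 1.107 m/s².

a ≈ 1.11 m/s²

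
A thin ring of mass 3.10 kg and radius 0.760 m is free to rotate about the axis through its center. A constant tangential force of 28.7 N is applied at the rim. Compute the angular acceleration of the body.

I = MR² = (3.10)(0.760)² = 1.791 kg·m².
τ = F R = (28.7)(0.760) = 21.81 N·m.
Newton's second law for rotation, τ = Iα, gives α = τ/I = 21.81/1.791 = 12.18 rad/s².

α ≈ 12.2 rad/s²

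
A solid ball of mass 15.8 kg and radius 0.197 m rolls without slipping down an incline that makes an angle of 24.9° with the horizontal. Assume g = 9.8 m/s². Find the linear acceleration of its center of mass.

a ≈ 2.95 m/s²

Translation along the incline: Mg sinθ − f = Ma.
Rotation about the center: fR = Iα with I = (2/5)MR². No-slip gives a = αR, so f = (I/R²)a = (2/5)M a.
Substituting: Mg sinθ = (1 + 0.4000)Ma, so a = g sinθ/(1 + 0.4000) = (9.8) sin 24.9° / 1.400 = 2.947 m/s².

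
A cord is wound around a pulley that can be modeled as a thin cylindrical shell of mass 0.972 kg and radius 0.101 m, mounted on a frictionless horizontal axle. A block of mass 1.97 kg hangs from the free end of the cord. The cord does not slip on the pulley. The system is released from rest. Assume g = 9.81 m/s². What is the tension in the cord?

I = MR² = (0.972)(0.101)² = 0.009915 kg·m².
Block: mg − T = ma. Pulley: TR = Iα. No-slip: a = αR, so T = (I/R²)a = 0.9720·a.
Then mg = (m + 0.9720)a, so a = (1.97)(9.81)/(1.97 + 0.9720) = 6.569 m/s².
T = 0.9720·a = 6.385 N.

T ≈ 6.38 N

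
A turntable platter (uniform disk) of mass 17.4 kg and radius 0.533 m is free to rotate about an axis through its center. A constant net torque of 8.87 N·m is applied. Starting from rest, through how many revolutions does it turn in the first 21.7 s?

≈ 134 revolutions

I = ½MR² = (1/2)(17.4)(0.533)² = 2.472 kg·m².
α = τ/I = 8.87/2.472 = 3.589 rad/s².
θ = ½αt² = ½(3.589)(21.7)² = 845.0 rad.
Revolutions = θ/(2π) = 134.5.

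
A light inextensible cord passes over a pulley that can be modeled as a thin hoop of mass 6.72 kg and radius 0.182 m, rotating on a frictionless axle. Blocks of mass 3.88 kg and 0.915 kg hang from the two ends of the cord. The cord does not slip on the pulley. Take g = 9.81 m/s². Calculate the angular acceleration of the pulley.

α ≈ 13.9 rad/s²

I = MR² = (6.72)(0.182)² = 0.2226 kg·m².
Heavier block: m₁g − T₁ = m₁a. Lighter block: T₂ − m₂g = m₂a.
Pulley: (T₁ − T₂)R = Iα = I(a/R), so T₁ − T₂ = (I/R²)a = 1·M_p a = 6.720·a.
Adding the three: (m₁ − m₂)g = (m₁ + m₂ + 6.720)a, so a = (3.88 − 0.915)(9.81)/(3.88 + 0.915 + 6.720) = 2.526 m/s².
α = a/R = 2.526/0.182 = 13.88 rad/s².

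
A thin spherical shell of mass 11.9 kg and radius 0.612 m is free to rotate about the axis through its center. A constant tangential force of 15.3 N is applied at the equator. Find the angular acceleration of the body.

α ≈ 3.15 rad/s²

I = (2/3)MR² = (2/3)(11.9)(0.612)² = 2.971 kg·m².
τ = F R = (15.3)(0.612) = 9.364 N·m.
Newton's second law for rotation, τ = Iα, gives α = τ/I = 9.364/2.971 = 3.151 rad/s².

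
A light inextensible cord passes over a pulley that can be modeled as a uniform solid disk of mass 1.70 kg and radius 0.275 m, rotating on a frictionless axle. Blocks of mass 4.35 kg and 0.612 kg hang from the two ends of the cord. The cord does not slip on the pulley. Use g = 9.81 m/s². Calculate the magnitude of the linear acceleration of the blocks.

a ≈ 6.31 m/s²

I = ½MR² = (1/2)(1.70)(0.275)² = 0.06428 kg·m².
Heavier block: m₁g − T₁ = m₁a. Lighter block: T₂ − m₂g = m₂a.
Pulley: (T₁ − T₂)R = Iα = I(a/R), so T₁ − T₂ = (I/R²)a = (1/2)M_p a = 0.8500·a.
Adding the three: (m₁ − m₂)g = (m₁ + m₂ + 0.8500)a, so a = (4.35 − 0.612)(9.81)/(4.35 + 0.612 + 0.8500) = 6.309 m/s².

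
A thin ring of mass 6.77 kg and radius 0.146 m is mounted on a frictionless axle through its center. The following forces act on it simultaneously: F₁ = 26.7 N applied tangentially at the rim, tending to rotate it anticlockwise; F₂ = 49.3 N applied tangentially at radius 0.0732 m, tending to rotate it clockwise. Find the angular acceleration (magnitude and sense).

α ≈ 2.01 rad/s², anticlockwise

I = MR² = (6.77)(0.146)² = 0.1443 kg·m².
Taking anticlockwise as positive: τ₁ = +(26.7)(0.146) = +3.898 N·m; τ₂ = −(49.3)(0.0732) = −3.609 N·m.
Net torque τ = 0.2894 N·m.
α = τ/I = 0.2894/0.1443 = 2.006 rad/s².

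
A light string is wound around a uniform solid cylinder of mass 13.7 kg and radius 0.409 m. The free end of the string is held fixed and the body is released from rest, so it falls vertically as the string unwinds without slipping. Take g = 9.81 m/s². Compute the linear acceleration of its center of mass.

Translation: Mg − T = Ma. Rotation about the center: TR = Iα with I = ½MR².
With a = αR: T = (I/R²)a = (1/2)M a, so Mg = (1 + 0.5000)Ma.
a = g/(1 + 0.5000) = 9.81/1.500 = 6.540 m/s².

a ≈ 6.54 m/s²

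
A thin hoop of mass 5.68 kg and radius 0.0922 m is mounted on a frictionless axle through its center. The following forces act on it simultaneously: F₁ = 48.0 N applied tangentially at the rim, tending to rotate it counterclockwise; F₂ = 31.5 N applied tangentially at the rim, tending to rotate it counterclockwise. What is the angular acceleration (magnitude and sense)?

I = MR² = (5.68)(0.0922)² = 0.04828 kg·m².
Taking counterclockwise as positive: τ₁ = +(48.0)(0.0922) = +4.426 N·m; τ₂ = +(31.5)(0.0922) = +2.904 N·m.
Net torque τ = 7.330 N·m.
α = τ/I = 7.330/0.04828 = 151.8 rad/s².

α ≈ 152 rad/s², counterclockwise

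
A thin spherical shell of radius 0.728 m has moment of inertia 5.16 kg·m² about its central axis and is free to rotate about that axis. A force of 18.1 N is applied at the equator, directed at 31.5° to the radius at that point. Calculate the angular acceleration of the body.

α ≈ 1.33 rad/s²

Only the tangential component produces torque: τ = F R sinθ = (18.1)(0.728) sin 31.5° = 6.885 N·m.
From τ = Iα: α = 6.885/5.160 = 1.334 rad/s².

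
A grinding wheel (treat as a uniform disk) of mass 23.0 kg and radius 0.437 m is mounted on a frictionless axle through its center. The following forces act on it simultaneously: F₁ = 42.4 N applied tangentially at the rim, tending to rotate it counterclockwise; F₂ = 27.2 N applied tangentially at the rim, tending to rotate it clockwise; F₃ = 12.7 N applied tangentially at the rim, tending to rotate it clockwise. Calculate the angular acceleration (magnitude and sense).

I = ½MR² = (1/2)(23.0)(0.437)² = 2.196 kg·m².
Taking counterclockwise as positive: τ₁ = +(42.4)(0.437) = +18.53 N·m; τ₂ = −(27.2)(0.437) = −11.89 N·m; τ₃ = −(12.7)(0.437) = −5.550 N·m.
Net torque τ = 1.093 N·m.
α = τ/I = 1.093/2.196 = 0.4975 rad/s².

α ≈ 0.497 rad/s², counterclockwise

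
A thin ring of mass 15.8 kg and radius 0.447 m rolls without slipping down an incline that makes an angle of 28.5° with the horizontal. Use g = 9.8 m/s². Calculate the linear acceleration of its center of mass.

Translation along the incline: Mg sinθ − f = Ma.
Rotation about the center: fR = Iα with I = MR². No-slip gives a = αR, so f = (I/R²)a = M a.
Substituting: Mg sinθ = (1 + 1.000)Ma, so a = g sinθ/(1 + 1.000) = (9.8) sin 28.5° / 2.000 = 2.338 m/s².

a ≈ 2.34 m/s²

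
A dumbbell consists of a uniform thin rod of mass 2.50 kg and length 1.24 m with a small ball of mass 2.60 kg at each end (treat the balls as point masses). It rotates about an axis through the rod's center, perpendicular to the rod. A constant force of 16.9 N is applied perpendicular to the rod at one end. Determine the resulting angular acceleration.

α ≈ 4.52 rad/s²

I_rod = (1/12)ML² = (1/12)(2.50)(1.24)² = 0.3203 kg·m².
I_balls = 2·m·(L/2)² = 2(2.60)(0.6200)² = 1.999 kg·m².
Total I = 2.319 kg·m².
τ = F·(L/2) = (16.9)(0.620) = 10.48 N·m.
α = τ/I = 10.48/2.319 = 4.518 rad/s².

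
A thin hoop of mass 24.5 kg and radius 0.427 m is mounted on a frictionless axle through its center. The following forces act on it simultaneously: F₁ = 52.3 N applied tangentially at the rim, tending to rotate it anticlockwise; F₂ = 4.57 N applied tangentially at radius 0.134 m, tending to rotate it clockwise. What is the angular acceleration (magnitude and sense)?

α ≈ 4.86 rad/s², anticlockwise

I = MR² = (24.5)(0.427)² = 4.467 kg·m².
Taking anticlockwise as positive: τ₁ = +(52.3)(0.427) = +22.33 N·m; τ₂ = −(4.57)(0.134) = −0.6124 N·m.
Net torque τ = 21.72 N·m.
α = τ/I = 21.72/4.467 = 4.862 rad/s².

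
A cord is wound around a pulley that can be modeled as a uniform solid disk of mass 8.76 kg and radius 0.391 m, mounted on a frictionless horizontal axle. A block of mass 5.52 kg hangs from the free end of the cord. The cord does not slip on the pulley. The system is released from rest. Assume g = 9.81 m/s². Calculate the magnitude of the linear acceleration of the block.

I = ½MR² = (1/2)(8.76)(0.391)² = 0.6696 kg·m².
Block: mg − T = ma. Pulley: TR = Iα. No-slip: a = αR, so T = (I/R²)a = 4.380·a.
Then mg = (m + 4.380)a, so a = (5.52)(9.81)/(5.52 + 4.380) = 5.470 m/s².

a ≈ 5.47 m/s²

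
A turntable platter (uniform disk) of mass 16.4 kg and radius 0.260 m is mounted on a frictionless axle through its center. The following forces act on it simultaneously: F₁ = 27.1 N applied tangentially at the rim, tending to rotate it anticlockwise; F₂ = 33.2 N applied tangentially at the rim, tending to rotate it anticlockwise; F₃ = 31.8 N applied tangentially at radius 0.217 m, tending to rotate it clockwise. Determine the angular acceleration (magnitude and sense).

I = ½MR² = (1/2)(16.4)(0.260)² = 0.5543 kg·m².
Taking anticlockwise as positive: τ₁ = +(27.1)(0.260) = +7.046 N·m; τ₂ = +(33.2)(0.260) = +8.632 N·m; τ₃ = −(31.8)(0.217) = −6.901 N·m.
Net torque τ = 8.777 N·m.
α = τ/I = 8.777/0.5543 = 15.83 rad/s².

α ≈ 15.8 rad/s², anticlockwise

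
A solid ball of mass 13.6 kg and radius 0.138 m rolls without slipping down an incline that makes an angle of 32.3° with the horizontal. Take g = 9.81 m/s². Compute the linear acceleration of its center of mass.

Translation along the incline: Mg sinθ − f = Ma.
Rotation about the center: fR = Iα with I = (2/5)MR². No-slip gives a = αR, so f = (I/R²)a = (2/5)M a.
Substituting: Mg sinθ = (1 + 0.4000)Ma, so a = g sinθ/(1 + 0.4000) = (9.81) sin 32.3° / 1.400 = 3.744 m/s².

a ≈ 3.74 m/s²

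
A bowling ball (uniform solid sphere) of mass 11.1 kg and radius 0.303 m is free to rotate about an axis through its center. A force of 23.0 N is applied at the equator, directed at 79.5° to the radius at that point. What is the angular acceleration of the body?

α ≈ 16.8 rad/s²

I = (2/5)MR² = (2/5)(11.1)(0.303)² = 0.4076 kg·m².
Only the tangential component produces torque: τ = F R sinθ = (23.0)(0.303) sin 79.5° = 6.852 N·m.
Newton's second law for rotation, τ = Iα, gives α = τ/I = 6.852/0.4076 = 16.81 rad/s².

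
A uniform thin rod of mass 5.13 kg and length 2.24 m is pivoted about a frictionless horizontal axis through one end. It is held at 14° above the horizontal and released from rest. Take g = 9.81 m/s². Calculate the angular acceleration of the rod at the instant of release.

α ≈ 6.37 rad/s²

About the pivot, I = (1/3)ML² = (1/3)(5.13)(2.24)² = 8.580 kg·m².
The weight acts at the center, a distance L/2 = 1.120 m from the pivot; τ = Mg(L/2) cos 14° = 54.69 N·m.
α = τ/I = 54.69/8.580 = 6.374 rad/s².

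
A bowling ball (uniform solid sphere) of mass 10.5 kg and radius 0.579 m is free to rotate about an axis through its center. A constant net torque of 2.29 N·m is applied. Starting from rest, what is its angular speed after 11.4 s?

I = (2/5)MR² = (2/5)(10.5)(0.579)² = 1.408 kg·m².
α = τ/I = 2.29/1.408 = 1.626 rad/s².
ω = ω₀ + αt = 0 + (1.626)(11.4) = 18.54 rad/s.

ω ≈ 18.5 rad/s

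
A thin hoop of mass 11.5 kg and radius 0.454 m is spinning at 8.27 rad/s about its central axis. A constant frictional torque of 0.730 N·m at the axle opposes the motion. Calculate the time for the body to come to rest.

t ≈ 26.9 s

I = MR² = (11.5)(0.454)² = 2.370 kg·m².
The net torque has magnitude 0.730 N·m, opposing ω.
|α| = τ/I = 0.7300/2.370 = 0.3080 rad/s² (deceleration).
0 = ω₀ − |α|t ⇒ t = ω₀/|α| = 8.27/0.3080 = 26.85 s.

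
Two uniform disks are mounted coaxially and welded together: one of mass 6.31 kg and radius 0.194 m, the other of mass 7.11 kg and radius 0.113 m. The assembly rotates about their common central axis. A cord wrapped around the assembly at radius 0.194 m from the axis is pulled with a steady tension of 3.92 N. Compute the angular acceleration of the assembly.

α ≈ 4.63 rad/s²

I = ½M₁R₁² + ½M₂R₂² = ½(6.31)(0.194)² + ½(7.11)(0.113)² = 0.1641 kg·m².
τ = F r = (3.92)(0.194) = 0.7605 N·m.
α = τ/I = 0.7605/0.1641 = 4.633 rad/s².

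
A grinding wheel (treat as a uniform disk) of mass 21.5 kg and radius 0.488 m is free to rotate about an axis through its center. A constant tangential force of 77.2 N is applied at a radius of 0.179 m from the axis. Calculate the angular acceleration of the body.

I = ½MR² = (1/2)(21.5)(0.488)² = 2.560 kg·m².
τ = F·r = (77.2)(0.179) = 13.82 N·m.
Newton's second law for rotation, τ = Iα, gives α = τ/I = 13.82/2.560 = 5.398 rad/s².

α ≈ 5.40 rad/s²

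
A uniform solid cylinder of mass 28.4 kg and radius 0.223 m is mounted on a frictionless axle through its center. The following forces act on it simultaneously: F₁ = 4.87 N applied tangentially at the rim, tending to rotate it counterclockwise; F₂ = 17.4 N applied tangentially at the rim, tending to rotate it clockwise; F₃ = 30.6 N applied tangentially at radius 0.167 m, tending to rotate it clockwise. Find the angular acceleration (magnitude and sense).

α ≈ 11.2 rad/s², clockwise

I = ½MR² = (1/2)(28.4)(0.223)² = 0.7062 kg·m².
Taking counterclockwise as positive: τ₁ = +(4.87)(0.223) = +1.086 N·m; τ₂ = −(17.4)(0.223) = −3.880 N·m; τ₃ = −(30.6)(0.167) = −5.110 N·m.
Net torque τ = -7.904 N·m.
α = τ/I = -7.904/0.7062 = -11.19 rad/s².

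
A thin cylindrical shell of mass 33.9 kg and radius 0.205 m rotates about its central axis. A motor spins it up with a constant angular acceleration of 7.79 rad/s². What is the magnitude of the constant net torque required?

τ ≈ 11.1 N·m

I = MR² = (33.9)(0.205)² = 1.425 kg·m².
τ = Iα = (1.425)(7.790) = 11.10 N·m.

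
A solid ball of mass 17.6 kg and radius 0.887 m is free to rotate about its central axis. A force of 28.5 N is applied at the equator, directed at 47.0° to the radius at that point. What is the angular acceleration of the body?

α ≈ 3.34 rad/s²

I = (2/5)MR² = (2/5)(17.6)(0.887)² = 5.539 kg·m².
Only the tangential component produces torque: τ = F R sinθ = (28.5)(0.887) sin 47.0° = 18.49 N·m.
Newton's second law for rotation, τ = Iα, gives α = τ/I = 18.49/5.539 = 3.338 rad/s².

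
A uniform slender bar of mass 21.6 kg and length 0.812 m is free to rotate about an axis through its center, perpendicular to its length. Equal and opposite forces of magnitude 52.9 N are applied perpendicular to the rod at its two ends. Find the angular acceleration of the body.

I = (1/12)ML² = (1/12)(21.6)(0.812)² = 1.187 kg·m².
The couple gives τ = F·(L/2) + F·(L/2) = F L = (52.9)(0.812) = 42.95 N·m.
From τ = Iα: α = 42.95/1.187 = 36.19 rad/s².

α ≈ 36.2 rad/s²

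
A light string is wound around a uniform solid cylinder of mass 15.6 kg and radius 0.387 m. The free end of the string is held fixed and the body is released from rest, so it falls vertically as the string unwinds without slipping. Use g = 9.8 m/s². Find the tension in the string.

T ≈ 51.0 N

Translation: Mg − T = Ma. Rotation about the center: TR = Iα with I = ½MR².
With a = αR: T = (I/R²)a = (1/2)M a, so Mg = (1 + 0.5000)Ma.
a = g/(1 + 0.5000) = 9.8/1.500 = 6.533 m/s².
T = 0.5000·M·a = (0.5000)(15.6)(6.533) = 50.96 N.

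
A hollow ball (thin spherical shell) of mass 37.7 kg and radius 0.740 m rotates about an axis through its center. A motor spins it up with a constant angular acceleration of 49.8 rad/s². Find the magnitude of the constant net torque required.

I = (2/3)MR² = (2/3)(37.7)(0.740)² = 13.76 kg·m².
τ = Iα = (13.76)(49.80) = 685.4 N·m.

τ ≈ 685 N·m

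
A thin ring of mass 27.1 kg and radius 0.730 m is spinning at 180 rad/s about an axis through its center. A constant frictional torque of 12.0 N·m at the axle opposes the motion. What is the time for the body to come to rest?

I = MR² = (27.1)(0.730)² = 14.44 kg·m².
The net torque has magnitude 12.0 N·m, opposing ω.
|α| = τ/I = 12.00/14.44 = 0.8309 rad/s² (deceleration).
0 = ω₀ − |α|t ⇒ t = ω₀/|α| = 180/0.8309 = 216.6 s.

t ≈ 217 s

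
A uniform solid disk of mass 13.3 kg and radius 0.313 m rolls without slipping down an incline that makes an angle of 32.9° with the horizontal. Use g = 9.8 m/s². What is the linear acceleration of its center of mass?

Translation along the incline: Mg sinθ − f = Ma.
Rotation about the center: fR = Iα with I = ½MR². No-slip gives a = αR, so f = (I/R²)a = (1/2)M a.
Substituting: Mg sinθ = (1 + 0.5000)Ma, so a = g sinθ/(1 + 0.5000) = (9.8) sin 32.9° / 1.500 = 3.549 m/s².

a ≈ 3.55 m/s²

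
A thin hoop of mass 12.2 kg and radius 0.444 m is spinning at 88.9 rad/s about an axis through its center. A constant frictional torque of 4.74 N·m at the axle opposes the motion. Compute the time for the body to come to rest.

I = MR² = (12.2)(0.444)² = 2.405 kg·m².
The net torque has magnitude 4.74 N·m, opposing ω.
|α| = τ/I = 4.740/2.405 = 1.971 rad/s² (deceleration).
0 = ω₀ − |α|t ⇒ t = ω₀/|α| = 88.9/1.971 = 45.11 s.

t ≈ 45.1 s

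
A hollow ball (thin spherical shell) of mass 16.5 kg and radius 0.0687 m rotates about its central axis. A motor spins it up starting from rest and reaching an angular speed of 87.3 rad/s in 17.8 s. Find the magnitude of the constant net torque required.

τ ≈ 0.255 N·m

I = (2/3)MR² = (2/3)(16.5)(0.0687)² = 0.05192 kg·m².
α = Δω/Δt = (87.3 − 0)/17.8 = 4.904 rad/s².
τ = Iα = (0.05192)(4.904) = 0.2546 N·m.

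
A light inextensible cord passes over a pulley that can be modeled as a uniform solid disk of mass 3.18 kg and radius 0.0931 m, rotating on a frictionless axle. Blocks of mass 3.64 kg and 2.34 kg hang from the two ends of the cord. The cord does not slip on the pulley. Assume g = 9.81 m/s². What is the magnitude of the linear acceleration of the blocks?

a ≈ 1.68 m/s²

I = ½MR² = (1/2)(3.18)(0.0931)² = 0.01378 kg·m².
Heavier block: m₁g − T₁ = m₁a. Lighter block: T₂ − m₂g = m₂a.
Pulley: (T₁ − T₂)R = Iα = I(a/R), so T₁ − T₂ = (I/R²)a = (1/2)M_p a = 1.590·a.
Adding the three: (m₁ − m₂)g = (m₁ + m₂ + 1.590)a, so a = (3.64 − 2.34)(9.81)/(3.64 + 2.34 + 1.590) = 1.685 m/s².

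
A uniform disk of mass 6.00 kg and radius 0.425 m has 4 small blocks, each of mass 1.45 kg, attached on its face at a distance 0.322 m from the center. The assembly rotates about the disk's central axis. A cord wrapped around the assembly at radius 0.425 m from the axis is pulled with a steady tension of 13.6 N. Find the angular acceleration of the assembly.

α ≈ 5.06 rad/s²

I_disk = ½MR² = ½(6.00)(0.425)² = 0.5419 kg·m².
I_blocks = 4·m·r² = 4(1.45)(0.322)² = 0.6014 kg·m².
Total I = 1.143 kg·m².
τ = F r = (13.6)(0.425) = 5.780 N·m.
α = τ/I = 5.780/1.143 = 5.056 rad/s².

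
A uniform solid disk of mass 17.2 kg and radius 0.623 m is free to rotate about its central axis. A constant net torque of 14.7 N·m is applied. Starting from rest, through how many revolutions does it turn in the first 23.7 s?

≈ 197 revolutions

I = ½MR² = (1/2)(17.2)(0.623)² = 3.338 kg·m².
α = τ/I = 14.7/3.338 = 4.404 rad/s².
θ = ½αt² = ½(4.404)(23.7)² = 1237 rad.
Revolutions = θ/(2π) = 196.8.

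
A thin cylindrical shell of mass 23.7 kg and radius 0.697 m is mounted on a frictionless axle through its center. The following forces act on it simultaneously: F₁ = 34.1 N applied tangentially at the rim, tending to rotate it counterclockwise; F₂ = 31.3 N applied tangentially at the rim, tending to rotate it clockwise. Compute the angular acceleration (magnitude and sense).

I = MR² = (23.7)(0.697)² = 11.51 kg·m².
Taking counterclockwise as positive: τ₁ = +(34.1)(0.697) = +23.77 N·m; τ₂ = −(31.3)(0.697) = −21.82 N·m.
Net torque τ = 1.952 N·m.
α = τ/I = 1.952/11.51 = 0.1695 rad/s².

α ≈ 0.170 rad/s², counterclockwise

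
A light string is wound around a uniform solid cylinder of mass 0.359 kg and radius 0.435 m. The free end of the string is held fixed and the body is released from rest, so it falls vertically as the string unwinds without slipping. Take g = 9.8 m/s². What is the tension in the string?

T ≈ 1.17 N

Translation: Mg − T = Ma. Rotation about the center: TR = Iα with I = ½MR².
With a = αR: T = (I/R²)a = (1/2)M a, so Mg = (1 + 0.5000)Ma.
a = g/(1 + 0.5000) = 9.8/1.500 = 6.533 m/s².
T = 0.5000·M·a = (0.5000)(0.359)(6.533) = 1.173 N.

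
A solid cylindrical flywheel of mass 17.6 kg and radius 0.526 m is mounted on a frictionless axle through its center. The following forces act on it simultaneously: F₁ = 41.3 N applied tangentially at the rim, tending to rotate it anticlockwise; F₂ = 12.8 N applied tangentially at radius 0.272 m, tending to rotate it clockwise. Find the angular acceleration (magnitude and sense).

α ≈ 7.49 rad/s², anticlockwise

I = ½MR² = (1/2)(17.6)(0.526)² = 2.435 kg·m².
Taking anticlockwise as positive: τ₁ = +(41.3)(0.526) = +21.72 N·m; τ₂ = −(12.8)(0.272) = −3.482 N·m.
Net torque τ = 18.24 N·m.
α = τ/I = 18.24/2.435 = 7.492 rad/s².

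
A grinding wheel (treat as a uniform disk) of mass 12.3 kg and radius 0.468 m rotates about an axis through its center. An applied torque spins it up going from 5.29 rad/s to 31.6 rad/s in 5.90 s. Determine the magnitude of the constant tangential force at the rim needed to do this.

I = ½MR² = (1/2)(12.3)(0.468)² = 1.347 kg·m².
α = Δω/Δt = (31.6 − 5.29)/5.90 = 4.459 rad/s².
The required torque is τ = Iα = (1.347)(4.459) = 6.007 N·m.
A tangential force at the rim gives τ = FR, so F = τ/R = 6.007/0.468 = 12.83 N.

F ≈ 12.8 N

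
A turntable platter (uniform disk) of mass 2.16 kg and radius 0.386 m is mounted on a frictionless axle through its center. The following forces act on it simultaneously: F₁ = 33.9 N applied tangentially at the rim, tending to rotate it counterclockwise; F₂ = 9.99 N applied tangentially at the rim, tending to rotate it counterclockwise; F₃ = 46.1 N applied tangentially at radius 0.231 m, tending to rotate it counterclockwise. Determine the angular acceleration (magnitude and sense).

I = ½MR² = (1/2)(2.16)(0.386)² = 0.1609 kg·m².
Taking counterclockwise as positive: τ₁ = +(33.9)(0.386) = +13.09 N·m; τ₂ = +(9.99)(0.386) = +3.856 N·m; τ₃ = +(46.1)(0.231) = +10.65 N·m.
Net torque τ = 27.59 N·m.
α = τ/I = 27.59/0.1609 = 171.5 rad/s².

α ≈ 171 rad/s², counterclockwise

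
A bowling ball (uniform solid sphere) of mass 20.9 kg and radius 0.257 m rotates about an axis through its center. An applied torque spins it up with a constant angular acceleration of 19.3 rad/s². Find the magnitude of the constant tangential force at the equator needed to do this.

F ≈ 41.5 N

I = (2/5)MR² = (2/5)(20.9)(0.257)² = 0.5522 kg·m².
The required torque is τ = Iα = (0.5522)(19.30) = 10.66 N·m.
A tangential force at the equator gives τ = FR, so F = τ/R = 10.66/0.257 = 41.47 N.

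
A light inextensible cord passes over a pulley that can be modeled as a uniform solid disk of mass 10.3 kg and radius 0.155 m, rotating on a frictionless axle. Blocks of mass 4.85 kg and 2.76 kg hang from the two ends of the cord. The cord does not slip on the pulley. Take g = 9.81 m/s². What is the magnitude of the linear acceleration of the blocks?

I = ½MR² = (1/2)(10.3)(0.155)² = 0.1237 kg·m².
Heavier block: m₁g − T₁ = m₁a. Lighter block: T₂ − m₂g = m₂a.
Pulley: (T₁ − T₂)R = Iα = I(a/R), so T₁ − T₂ = (I/R²)a = (1/2)M_p a = 5.150·a.
Adding the three: (m₁ − m₂)g = (m₁ + m₂ + 5.150)a, so a = (4.85 − 2.76)(9.81)/(4.85 + 2.76 + 5.150) = 1.607 m/s².

a ≈ 1.61 m/s²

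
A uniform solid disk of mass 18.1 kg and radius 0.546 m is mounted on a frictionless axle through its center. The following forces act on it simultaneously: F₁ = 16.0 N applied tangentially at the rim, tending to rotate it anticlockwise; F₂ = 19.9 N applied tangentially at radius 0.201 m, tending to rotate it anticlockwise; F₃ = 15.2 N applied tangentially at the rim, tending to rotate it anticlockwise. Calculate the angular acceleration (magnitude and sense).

I = ½MR² = (1/2)(18.1)(0.546)² = 2.698 kg·m².
Taking anticlockwise as positive: τ₁ = +(16.0)(0.546) = +8.736 N·m; τ₂ = +(19.9)(0.201) = +4.000 N·m; τ₃ = +(15.2)(0.546) = +8.299 N·m.
Net torque τ = 21.04 N·m.
α = τ/I = 21.04/2.698 = 7.797 rad/s².

α ≈ 7.80 rad/s², anticlockwise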